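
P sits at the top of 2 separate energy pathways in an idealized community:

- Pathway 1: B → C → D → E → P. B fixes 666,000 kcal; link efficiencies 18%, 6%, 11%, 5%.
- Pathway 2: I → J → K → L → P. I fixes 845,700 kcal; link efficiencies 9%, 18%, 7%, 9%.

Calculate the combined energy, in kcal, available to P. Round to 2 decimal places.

125.87 kcal

Pathway 1: 666000 × 0.18 × 0.06 × 0.11 × 0.05 = 39.5604 kcal
Pathway 2: 845700 × 0.09 × 0.18 × 0.07 × 0.09 = 86.312142 kcal
Total at P: 39.5604 + 86.312142 = 125.872542 kcal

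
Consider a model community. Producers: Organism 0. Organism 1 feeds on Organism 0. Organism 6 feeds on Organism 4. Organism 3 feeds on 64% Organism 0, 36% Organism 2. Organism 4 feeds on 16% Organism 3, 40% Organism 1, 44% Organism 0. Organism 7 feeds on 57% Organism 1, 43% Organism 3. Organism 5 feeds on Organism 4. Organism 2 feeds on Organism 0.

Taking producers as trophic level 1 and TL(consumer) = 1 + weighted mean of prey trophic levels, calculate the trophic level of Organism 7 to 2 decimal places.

3.15

Organism 1: 1 + 1 = 2
Organism 2: 1 + 1 = 2
Organism 3: 1 + (0.64×1 + 0.36×2) = 2.36
Organism 4: 1 + (0.16×2.36 + 0.4×2 + 0.44×1) = 2.6176
Organism 5: 1 + 2.6176 = 3.6176
Organism 6: 1 + 2.6176 = 3.6176
Organism 7: 1 + (0.57×2 + 0.43×2.36) = 3.1548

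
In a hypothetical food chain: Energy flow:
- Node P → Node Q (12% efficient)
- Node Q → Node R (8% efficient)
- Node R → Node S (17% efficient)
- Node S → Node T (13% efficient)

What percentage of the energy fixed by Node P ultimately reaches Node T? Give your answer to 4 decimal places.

Product of link efficiencies: 0.12 × 0.08 × 0.17 × 0.13 = 0.00021216
As a percentage: 0.00021216 × 100 = 0.0212%

0.0212%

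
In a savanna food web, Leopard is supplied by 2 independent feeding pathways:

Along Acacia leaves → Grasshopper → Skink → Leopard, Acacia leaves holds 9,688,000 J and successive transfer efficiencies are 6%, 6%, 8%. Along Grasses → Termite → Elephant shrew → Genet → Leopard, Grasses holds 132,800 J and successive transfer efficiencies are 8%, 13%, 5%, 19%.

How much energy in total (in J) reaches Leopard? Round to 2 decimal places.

Via Acacia leaves: 9688000 × 0.06 × 0.06 × 0.08 = 2790.144 J
Via Grasses: 132800 × 0.08 × 0.13 × 0.05 × 0.19 = 13.12064 J
Total at Leopard: 2790.144 + 13.12064 = 2803.26464 J

2803.26 J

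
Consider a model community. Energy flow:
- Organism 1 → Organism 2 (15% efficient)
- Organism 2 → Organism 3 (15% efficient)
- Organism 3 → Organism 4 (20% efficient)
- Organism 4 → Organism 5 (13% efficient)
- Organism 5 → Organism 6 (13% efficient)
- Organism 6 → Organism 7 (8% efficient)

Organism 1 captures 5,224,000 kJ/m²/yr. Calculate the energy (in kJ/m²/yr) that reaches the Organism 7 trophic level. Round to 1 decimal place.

31.8 kJ/m²/yr

Organism 2: 5224000 × 0.15 = 783600 kJ/m²/yr
Organism 3: 783600 × 0.15 = 117540 kJ/m²/yr
Organism 4: 117540 × 0.2 = 23508 kJ/m²/yr
Organism 5: 23508 × 0.13 = 3056.04 kJ/m²/yr
Organism 6: 3056.04 × 0.13 = 397.2852 kJ/m²/yr
Organism 7: 397.2852 × 0.08 = 31.782816 kJ/m²/yr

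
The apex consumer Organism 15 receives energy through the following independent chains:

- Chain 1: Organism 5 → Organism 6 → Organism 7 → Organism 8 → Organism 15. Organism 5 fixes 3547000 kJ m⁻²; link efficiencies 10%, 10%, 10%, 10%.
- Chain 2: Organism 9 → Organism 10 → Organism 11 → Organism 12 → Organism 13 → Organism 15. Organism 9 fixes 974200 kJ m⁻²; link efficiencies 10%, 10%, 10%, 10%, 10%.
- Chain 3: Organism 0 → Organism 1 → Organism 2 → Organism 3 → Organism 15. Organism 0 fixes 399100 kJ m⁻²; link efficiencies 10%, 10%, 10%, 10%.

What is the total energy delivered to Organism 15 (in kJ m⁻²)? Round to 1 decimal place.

404.4 kJ m⁻²

Chain 1: 3547000 × 0.1 × 0.1 × 0.1 × 0.1 = 354.7 kJ m⁻²
Chain 2: 974200 × 0.1 × 0.1 × 0.1 × 0.1 × 0.1 = 9.742 kJ m⁻²
Chain 3: 399100 × 0.1 × 0.1 × 0.1 × 0.1 = 39.91 kJ m⁻²
Total at Organism 15: 354.7 + 9.742 + 39.91 = 404.352 kJ m⁻²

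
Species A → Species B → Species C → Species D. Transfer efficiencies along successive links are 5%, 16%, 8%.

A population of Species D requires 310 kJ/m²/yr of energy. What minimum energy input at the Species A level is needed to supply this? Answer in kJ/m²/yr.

484375 kJ/m²/yr

Cumulative transfer efficiency: 0.05 × 0.16 × 0.08 = 0.00064
Species A energy = 310 / 0.00064 = 484375 kJ/m²/yr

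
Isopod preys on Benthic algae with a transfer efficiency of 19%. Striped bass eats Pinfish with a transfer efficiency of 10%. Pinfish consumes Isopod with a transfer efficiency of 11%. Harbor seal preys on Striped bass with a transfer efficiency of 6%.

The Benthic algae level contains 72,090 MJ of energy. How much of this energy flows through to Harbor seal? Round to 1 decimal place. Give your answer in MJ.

9.0 MJ

Isopod: 72090 × 0.19 = 13697.1 MJ
Pinfish: 13697.1 × 0.11 = 1506.681 MJ
Striped bass: 1506.681 × 0.1 = 150.6681 MJ
Harbor seal: 150.6681 × 0.06 = 9.040086 MJ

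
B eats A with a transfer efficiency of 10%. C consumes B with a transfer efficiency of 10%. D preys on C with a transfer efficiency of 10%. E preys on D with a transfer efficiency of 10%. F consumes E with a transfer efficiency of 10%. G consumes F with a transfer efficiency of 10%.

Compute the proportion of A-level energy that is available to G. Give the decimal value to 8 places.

0.00000100

Product of link efficiencies: 0.1 × 0.1 × 0.1 × 0.1 × 0.1 × 0.1 = 0.000001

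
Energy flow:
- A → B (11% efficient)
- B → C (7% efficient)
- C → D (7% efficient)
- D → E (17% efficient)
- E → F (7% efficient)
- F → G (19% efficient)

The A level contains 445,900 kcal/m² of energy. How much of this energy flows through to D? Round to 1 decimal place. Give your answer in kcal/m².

B: 445900 × 0.11 = 49049 kcal/m²
C: 49049 × 0.07 = 3433.43 kcal/m²
D: 3433.43 × 0.07 = 240.3401 kcal/m²

240.3 kcal/m²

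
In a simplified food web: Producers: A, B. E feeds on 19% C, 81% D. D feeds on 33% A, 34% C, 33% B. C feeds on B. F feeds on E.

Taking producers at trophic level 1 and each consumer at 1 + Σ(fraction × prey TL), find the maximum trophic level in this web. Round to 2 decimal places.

C: 1 + 1 = 2
D: 1 + (0.33×1 + 0.34×2 + 0.33×1) = 2.34
E: 1 + (0.19×2 + 0.81×2.34) = 3.2754
F: 1 + 3.2754 = 4.2754

4.28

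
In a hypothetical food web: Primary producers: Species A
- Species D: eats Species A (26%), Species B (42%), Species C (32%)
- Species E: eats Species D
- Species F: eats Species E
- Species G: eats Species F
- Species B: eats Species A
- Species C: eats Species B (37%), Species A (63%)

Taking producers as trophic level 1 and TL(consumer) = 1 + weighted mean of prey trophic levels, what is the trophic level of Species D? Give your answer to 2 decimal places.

2.86

Species B: 1 + 1 = 2
Species C: 1 + (0.37×2 + 0.63×1) = 2.37
Species D: 1 + (0.26×1 + 0.42×2 + 0.32×2.37) = 2.8584
Species E: 1 + 2.8584 = 3.8584
Species F: 1 + 3.8584 = 4.8584
Species G: 1 + 4.8584 = 5.8584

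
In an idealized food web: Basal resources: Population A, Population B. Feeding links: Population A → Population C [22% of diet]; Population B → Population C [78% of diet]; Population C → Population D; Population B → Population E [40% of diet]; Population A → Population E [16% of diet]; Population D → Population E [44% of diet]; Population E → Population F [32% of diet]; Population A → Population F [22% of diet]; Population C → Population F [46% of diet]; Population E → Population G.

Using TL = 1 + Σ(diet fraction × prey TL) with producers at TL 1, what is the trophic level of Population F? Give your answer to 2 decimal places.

Population C: 1 + (0.22×1 + 0.78×1) = 2
Population D: 1 + 2 = 3
Population E: 1 + (0.4×1 + 0.16×1 + 0.44×3) = 2.88
Population F: 1 + (0.32×2.88 + 0.22×1 + 0.46×2) = 3.0616
Population G: 1 + 2.88 = 3.88

3.06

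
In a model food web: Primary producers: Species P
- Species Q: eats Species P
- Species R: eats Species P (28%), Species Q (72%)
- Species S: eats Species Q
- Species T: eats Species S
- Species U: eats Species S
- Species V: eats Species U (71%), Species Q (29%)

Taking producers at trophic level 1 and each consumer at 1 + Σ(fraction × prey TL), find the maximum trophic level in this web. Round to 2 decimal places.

4.42

Species Q: 1 + 1 = 2
Species R: 1 + (0.28×1 + 0.72×2) = 2.72
Species S: 1 + 2 = 3
Species T: 1 + 3 = 4
Species U: 1 + 3 = 4
Species V: 1 + (0.71×4 + 0.29×2) = 4.42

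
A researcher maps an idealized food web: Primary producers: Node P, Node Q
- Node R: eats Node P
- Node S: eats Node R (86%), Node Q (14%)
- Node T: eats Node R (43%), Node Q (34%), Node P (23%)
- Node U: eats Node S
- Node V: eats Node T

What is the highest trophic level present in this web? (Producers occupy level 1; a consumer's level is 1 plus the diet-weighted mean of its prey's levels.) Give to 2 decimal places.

Node R: 1 + 1 = 2
Node S: 1 + (0.86×2 + 0.14×1) = 2.86
Node T: 1 + (0.43×2 + 0.34×1 + 0.23×1) = 2.43
Node U: 1 + 2.86 = 3.86
Node V: 1 + 2.43 = 3.43

3.86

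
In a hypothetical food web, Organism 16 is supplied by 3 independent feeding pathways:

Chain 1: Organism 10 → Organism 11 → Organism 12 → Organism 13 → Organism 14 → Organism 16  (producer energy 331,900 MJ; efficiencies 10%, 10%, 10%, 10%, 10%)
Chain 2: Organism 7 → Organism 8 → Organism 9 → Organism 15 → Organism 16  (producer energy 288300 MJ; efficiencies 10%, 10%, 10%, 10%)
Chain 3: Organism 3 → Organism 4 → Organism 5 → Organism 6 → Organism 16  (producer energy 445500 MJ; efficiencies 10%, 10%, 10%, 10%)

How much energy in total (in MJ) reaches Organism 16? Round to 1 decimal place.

76.7 MJ

Chain 1: 331900 × 0.1 × 0.1 × 0.1 × 0.1 × 0.1 = 3.319 MJ
Chain 2: 288300 × 0.1 × 0.1 × 0.1 × 0.1 = 28.83 MJ
Chain 3: 445500 × 0.1 × 0.1 × 0.1 × 0.1 = 44.55 MJ
Total at Organism 16: 3.319 + 28.83 + 44.55 = 76.699 MJ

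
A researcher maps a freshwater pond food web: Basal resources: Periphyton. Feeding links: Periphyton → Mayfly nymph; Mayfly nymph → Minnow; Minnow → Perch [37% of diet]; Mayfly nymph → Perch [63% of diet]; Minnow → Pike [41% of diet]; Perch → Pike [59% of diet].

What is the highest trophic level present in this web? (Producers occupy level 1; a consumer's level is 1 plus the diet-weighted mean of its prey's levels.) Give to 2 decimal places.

Mayfly nymph: 1 + 1 = 2
Minnow: 1 + 2 = 3
Perch: 1 + (0.37×3 + 0.63×2) = 3.37
Pike: 1 + (0.41×3 + 0.59×3.37) = 4.2183

4.22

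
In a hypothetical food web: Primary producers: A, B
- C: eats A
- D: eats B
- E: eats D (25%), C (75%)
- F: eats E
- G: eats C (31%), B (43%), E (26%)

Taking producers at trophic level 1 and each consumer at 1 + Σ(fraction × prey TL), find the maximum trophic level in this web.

4

C: 1 + 1 = 2
D: 1 + 1 = 2
E: 1 + (0.25×2 + 0.75×2) = 3
F: 1 + 3 = 4
G: 1 + (0.31×2 + 0.43×1 + 0.26×3) = 2.83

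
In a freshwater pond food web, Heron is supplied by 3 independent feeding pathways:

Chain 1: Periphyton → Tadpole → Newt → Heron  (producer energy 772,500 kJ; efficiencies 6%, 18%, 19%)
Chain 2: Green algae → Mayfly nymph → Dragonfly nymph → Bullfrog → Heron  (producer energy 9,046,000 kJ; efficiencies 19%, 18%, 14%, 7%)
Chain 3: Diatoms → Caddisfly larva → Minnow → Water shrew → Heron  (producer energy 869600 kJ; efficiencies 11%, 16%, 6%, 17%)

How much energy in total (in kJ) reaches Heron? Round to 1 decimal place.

Chain 1: 772500 × 0.06 × 0.18 × 0.19 = 1585.17 kJ
Chain 2: 9046000 × 0.19 × 0.18 × 0.14 × 0.07 = 3031.85736 kJ
Chain 3: 869600 × 0.11 × 0.16 × 0.06 × 0.17 = 156.110592 kJ
Total at Heron: 1585.17 + 3031.85736 + 156.110592 = 4773.137952 kJ

4773.1 kJ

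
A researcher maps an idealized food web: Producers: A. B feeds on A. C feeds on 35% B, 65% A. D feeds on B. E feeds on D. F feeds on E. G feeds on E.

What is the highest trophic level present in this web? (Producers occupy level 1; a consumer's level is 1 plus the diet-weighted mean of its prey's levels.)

B: 1 + 1 = 2
C: 1 + (0.35×2 + 0.65×1) = 2.35
D: 1 + 2 = 3
E: 1 + 3 = 4
F: 1 + 4 = 5
G: 1 + 4 = 5

5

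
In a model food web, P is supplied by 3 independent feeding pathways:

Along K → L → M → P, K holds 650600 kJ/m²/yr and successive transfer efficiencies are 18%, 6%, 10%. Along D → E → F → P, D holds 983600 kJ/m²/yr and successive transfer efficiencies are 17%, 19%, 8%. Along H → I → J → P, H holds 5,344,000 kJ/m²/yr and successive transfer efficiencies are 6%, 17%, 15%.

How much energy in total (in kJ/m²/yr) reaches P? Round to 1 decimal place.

Via K: 650600 × 0.18 × 0.06 × 0.1 = 702.648 kJ/m²/yr
Via D: 983600 × 0.17 × 0.19 × 0.08 = 2541.6224 kJ/m²/yr
Via H: 5344000 × 0.06 × 0.17 × 0.15 = 8176.32 kJ/m²/yr
Total at P: 702.648 + 2541.6224 + 8176.32 = 11420.5904 kJ/m²/yr

11420.6 kJ/m²/yr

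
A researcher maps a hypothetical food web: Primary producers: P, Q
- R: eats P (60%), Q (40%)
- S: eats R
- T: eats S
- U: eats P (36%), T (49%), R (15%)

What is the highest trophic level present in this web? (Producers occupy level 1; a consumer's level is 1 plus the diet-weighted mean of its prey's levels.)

R: 1 + (0.6×1 + 0.4×1) = 2
S: 1 + 2 = 3
T: 1 + 3 = 4
U: 1 + (0.36×1 + 0.49×4 + 0.15×2) = 3.62

4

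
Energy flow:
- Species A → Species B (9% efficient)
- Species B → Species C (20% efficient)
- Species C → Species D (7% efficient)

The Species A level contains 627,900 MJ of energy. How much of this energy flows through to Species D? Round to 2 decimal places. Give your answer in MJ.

Species B: 627900 × 0.09 = 56511 MJ
Species C: 56511 × 0.2 = 11302.2 MJ
Species D: 11302.2 × 0.07 = 791.154 MJ

791.15 MJ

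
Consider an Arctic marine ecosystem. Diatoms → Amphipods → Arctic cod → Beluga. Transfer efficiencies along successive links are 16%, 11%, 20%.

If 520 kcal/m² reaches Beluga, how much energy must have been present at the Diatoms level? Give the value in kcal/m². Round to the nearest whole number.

147727 kcal/m²

Cumulative transfer efficiency: 0.16 × 0.11 × 0.2 = 0.00352
Diatoms energy = 520 / 0.00352 = 147727 kcal/m²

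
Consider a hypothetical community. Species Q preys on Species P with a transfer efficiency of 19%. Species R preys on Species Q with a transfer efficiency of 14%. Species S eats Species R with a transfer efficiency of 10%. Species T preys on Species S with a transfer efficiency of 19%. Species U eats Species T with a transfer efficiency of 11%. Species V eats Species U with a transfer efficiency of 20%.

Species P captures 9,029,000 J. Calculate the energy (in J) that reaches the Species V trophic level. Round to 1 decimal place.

Species Q: 9029000 × 0.19 = 1715510 J
Species R: 1715510 × 0.14 = 240171.4 J
Species S: 240171.4 × 0.1 = 24017.14 J
Species T: 24017.14 × 0.19 = 4563.2566 J
Species U: 4563.2566 × 0.11 = 501.958226 J
Species V: 501.958226 × 0.2 = 100.3916452 J

100.4 J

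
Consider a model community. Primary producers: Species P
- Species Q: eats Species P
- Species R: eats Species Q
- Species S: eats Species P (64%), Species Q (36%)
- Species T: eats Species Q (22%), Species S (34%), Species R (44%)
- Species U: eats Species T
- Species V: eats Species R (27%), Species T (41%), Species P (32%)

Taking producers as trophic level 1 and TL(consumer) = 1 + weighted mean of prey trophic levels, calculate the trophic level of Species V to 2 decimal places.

Species Q: 1 + 1 = 2
Species R: 1 + 2 = 3
Species S: 1 + (0.64×1 + 0.36×2) = 2.36
Species T: 1 + (0.22×2 + 0.34×2.36 + 0.44×3) = 3.5624
Species U: 1 + 3.5624 = 4.5624
Species V: 1 + (0.27×3 + 0.41×3.5624 + 0.32×1) = 3.590584

3.59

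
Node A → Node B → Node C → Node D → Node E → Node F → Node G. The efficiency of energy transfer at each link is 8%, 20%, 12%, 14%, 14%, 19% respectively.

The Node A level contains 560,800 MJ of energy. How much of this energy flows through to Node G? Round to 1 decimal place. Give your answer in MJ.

4.0 MJ

Node B: 560800 × 0.08 = 44864 MJ
Node C: 44864 × 0.2 = 8972.8 MJ
Node D: 8972.8 × 0.12 = 1076.736 MJ
Node E: 1076.736 × 0.14 = 150.74304 MJ
Node F: 150.74304 × 0.14 = 21.1040256 MJ
Node G: 21.1040256 × 0.19 = 4.009764864 MJ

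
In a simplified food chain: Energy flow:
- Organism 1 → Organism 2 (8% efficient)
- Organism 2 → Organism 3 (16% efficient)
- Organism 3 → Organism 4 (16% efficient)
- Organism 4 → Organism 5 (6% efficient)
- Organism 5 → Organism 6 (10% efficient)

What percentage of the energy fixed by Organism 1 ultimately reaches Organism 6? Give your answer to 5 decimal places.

Product of link efficiencies: 0.08 × 0.16 × 0.16 × 0.06 × 0.1 = 0.000012288
As a percentage: 0.000012288 × 100 = 0.00123%

0.00123%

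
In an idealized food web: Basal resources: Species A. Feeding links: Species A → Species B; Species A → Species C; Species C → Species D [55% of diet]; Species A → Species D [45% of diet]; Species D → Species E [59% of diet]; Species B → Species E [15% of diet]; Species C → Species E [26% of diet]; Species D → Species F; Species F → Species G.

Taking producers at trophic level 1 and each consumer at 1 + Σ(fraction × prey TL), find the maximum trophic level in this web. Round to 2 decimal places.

Species B: 1 + 1 = 2
Species C: 1 + 1 = 2
Species D: 1 + (0.55×2 + 0.45×1) = 2.55
Species E: 1 + (0.59×2.55 + 0.15×2 + 0.26×2) = 3.3245
Species F: 1 + 2.55 = 3.55
Species G: 1 + 3.55 = 4.55

4.55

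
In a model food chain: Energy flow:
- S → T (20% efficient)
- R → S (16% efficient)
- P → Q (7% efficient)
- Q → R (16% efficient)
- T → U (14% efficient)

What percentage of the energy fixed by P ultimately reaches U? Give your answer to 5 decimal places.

0.00502%

Product of link efficiencies: 0.07 × 0.16 × 0.16 × 0.2 × 0.14 = 0.000050176
As a percentage: 0.000050176 × 100 = 0.00502%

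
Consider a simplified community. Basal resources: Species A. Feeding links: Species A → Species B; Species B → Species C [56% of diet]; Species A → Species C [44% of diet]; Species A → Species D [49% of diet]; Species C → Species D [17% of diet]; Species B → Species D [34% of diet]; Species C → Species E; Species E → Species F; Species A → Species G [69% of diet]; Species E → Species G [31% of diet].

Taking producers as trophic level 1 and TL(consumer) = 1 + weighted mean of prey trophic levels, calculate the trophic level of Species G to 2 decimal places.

Species B: 1 + 1 = 2
Species C: 1 + (0.56×2 + 0.44×1) = 2.56
Species D: 1 + (0.49×1 + 0.17×2.56 + 0.34×2) = 2.6052
Species E: 1 + 2.56 = 3.56
Species F: 1 + 3.56 = 4.56
Species G: 1 + (0.69×1 + 0.31×3.56) = 2.7936

2.79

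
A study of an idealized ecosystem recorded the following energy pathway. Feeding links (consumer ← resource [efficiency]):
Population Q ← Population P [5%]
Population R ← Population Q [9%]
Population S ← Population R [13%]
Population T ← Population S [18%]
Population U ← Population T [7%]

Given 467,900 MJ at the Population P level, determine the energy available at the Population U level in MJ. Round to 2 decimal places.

Population Q: 467900 × 0.05 = 23395 MJ
Population R: 23395 × 0.09 = 2105.55 MJ
Population S: 2105.55 × 0.13 = 273.7215 MJ
Population T: 273.7215 × 0.18 = 49.26987 MJ
Population U: 49.26987 × 0.07 = 3.4488909 MJ

3.45 MJ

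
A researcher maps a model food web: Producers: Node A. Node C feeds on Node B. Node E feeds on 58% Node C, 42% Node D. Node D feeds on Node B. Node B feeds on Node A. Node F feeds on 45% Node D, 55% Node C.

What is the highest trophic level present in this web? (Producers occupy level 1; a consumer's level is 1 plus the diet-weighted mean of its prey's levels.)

4

Node B: 1 + 1 = 2
Node C: 1 + 2 = 3
Node D: 1 + 2 = 3
Node E: 1 + (0.58×3 + 0.42×3) = 4
Node F: 1 + (0.45×3 + 0.55×3) = 4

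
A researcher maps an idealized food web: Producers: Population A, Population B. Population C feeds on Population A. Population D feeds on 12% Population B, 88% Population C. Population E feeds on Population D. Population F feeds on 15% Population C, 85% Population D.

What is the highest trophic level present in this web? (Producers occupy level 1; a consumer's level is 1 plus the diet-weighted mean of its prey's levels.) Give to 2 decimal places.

Population C: 1 + 1 = 2
Population D: 1 + (0.12×1 + 0.88×2) = 2.88
Population E: 1 + 2.88 = 3.88
Population F: 1 + (0.15×2 + 0.85×2.88) = 3.748

3.88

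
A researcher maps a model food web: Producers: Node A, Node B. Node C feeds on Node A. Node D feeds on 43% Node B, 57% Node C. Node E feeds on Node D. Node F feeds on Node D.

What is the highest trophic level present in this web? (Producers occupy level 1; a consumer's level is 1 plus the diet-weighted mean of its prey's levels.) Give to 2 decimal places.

Node C: 1 + 1 = 2
Node D: 1 + (0.43×1 + 0.57×2) = 2.57
Node E: 1 + 2.57 = 3.57
Node F: 1 + 2.57 = 3.57

3.57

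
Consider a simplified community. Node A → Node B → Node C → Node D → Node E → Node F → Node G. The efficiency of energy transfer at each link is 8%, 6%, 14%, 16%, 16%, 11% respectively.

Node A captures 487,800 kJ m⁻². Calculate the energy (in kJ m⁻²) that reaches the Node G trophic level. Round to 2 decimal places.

0.92 kJ m⁻²

Node B: 487800 × 0.08 = 39024 kJ m⁻²
Node C: 39024 × 0.06 = 2341.44 kJ m⁻²
Node D: 2341.44 × 0.14 = 327.8016 kJ m⁻²
Node E: 327.8016 × 0.16 = 52.448256 kJ m⁻²
Node F: 52.448256 × 0.16 = 8.39172096 kJ m⁻²
Node G: 8.39172096 × 0.11 = 0.9230893056 kJ m⁻²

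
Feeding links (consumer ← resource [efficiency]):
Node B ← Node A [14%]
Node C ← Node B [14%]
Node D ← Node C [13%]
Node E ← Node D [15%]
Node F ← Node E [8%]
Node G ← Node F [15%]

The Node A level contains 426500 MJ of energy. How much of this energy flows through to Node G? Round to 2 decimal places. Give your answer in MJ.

1.96 MJ

Node B: 426500 × 0.14 = 59710 MJ
Node C: 59710 × 0.14 = 8359.4 MJ
Node D: 8359.4 × 0.13 = 1086.722 MJ
Node E: 1086.722 × 0.15 = 163.0083 MJ
Node F: 163.0083 × 0.08 = 13.040664 MJ
Node G: 13.040664 × 0.15 = 1.9560996 MJ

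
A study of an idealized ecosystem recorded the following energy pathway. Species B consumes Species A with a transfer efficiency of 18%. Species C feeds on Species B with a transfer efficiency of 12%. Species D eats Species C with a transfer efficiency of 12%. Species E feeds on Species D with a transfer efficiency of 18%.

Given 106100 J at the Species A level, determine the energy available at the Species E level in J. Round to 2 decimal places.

49.50 J

Species B: 106100 × 0.18 = 19098 J
Species C: 19098 × 0.12 = 2291.76 J
Species D: 2291.76 × 0.12 = 275.0112 J
Species E: 275.0112 × 0.18 = 49.502016 J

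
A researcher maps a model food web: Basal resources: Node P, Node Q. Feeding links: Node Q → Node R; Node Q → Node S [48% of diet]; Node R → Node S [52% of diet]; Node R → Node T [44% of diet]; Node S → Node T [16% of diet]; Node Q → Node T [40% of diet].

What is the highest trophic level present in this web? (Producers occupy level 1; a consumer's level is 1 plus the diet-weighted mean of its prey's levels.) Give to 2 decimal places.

Node R: 1 + 1 = 2
Node S: 1 + (0.48×1 + 0.52×2) = 2.52
Node T: 1 + (0.44×2 + 0.16×2.52 + 0.4×1) = 2.6832

2.68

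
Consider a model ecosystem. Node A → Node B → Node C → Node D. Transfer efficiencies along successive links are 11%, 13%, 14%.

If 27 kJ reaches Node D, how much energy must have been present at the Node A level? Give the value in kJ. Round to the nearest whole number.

Cumulative transfer efficiency: 0.11 × 0.13 × 0.14 = 0.002002
Node A energy = 27 / 0.002002 = 13487 kJ

13487 kJ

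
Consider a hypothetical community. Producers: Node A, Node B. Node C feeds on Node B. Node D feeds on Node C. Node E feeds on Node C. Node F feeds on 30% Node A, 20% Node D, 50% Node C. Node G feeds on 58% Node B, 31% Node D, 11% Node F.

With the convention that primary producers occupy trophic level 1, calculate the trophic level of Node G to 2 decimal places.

Node C: 1 + 1 = 2
Node D: 1 + 2 = 3
Node E: 1 + 2 = 3
Node F: 1 + (0.3×1 + 0.2×3 + 0.5×2) = 2.9
Node G: 1 + (0.58×1 + 0.31×3 + 0.11×2.9) = 2.829

2.83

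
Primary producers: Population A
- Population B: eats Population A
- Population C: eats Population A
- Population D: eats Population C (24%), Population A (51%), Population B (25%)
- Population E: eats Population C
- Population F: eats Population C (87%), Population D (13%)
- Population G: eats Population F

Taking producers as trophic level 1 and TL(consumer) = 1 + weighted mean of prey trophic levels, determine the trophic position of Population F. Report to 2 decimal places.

Population B: 1 + 1 = 2
Population C: 1 + 1 = 2
Population D: 1 + (0.24×2 + 0.51×1 + 0.25×2) = 2.49
Population E: 1 + 2 = 3
Population F: 1 + (0.87×2 + 0.13×2.49) = 3.0637
Population G: 1 + 3.0637 = 4.0637

3.06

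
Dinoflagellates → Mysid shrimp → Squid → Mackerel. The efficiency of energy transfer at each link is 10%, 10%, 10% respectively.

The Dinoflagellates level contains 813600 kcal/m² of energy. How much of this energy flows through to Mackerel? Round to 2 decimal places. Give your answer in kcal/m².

813.60 kcal/m²

Mysid shrimp: 813600 × 0.1 = 81360 kcal/m²
Squid: 81360 × 0.1 = 8136 kcal/m²
Mackerel: 8136 × 0.1 = 813.6 kcal/m²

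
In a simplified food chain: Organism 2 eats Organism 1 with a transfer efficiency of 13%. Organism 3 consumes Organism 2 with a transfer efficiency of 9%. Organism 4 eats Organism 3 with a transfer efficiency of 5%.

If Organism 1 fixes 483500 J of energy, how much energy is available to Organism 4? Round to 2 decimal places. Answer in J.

282.85 J

Organism 2: 483500 × 0.13 = 62855 J
Organism 3: 62855 × 0.09 = 5656.95 J
Organism 4: 5656.95 × 0.05 = 282.8475 J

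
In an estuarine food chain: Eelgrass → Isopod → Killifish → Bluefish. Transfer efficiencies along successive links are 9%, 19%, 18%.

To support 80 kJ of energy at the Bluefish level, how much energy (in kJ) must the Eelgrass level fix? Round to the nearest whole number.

25991 kJ

Cumulative transfer efficiency: 0.09 × 0.19 × 0.18 = 0.003078
Eelgrass energy = 80 / 0.003078 = 25991 kJ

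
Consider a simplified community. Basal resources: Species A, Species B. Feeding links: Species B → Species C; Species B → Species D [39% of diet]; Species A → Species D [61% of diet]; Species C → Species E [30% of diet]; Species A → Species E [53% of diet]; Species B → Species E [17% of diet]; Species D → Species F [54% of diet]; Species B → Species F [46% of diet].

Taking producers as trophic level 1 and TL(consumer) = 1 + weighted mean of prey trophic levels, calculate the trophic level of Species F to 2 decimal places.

2.54

Species C: 1 + 1 = 2
Species D: 1 + (0.39×1 + 0.61×1) = 2
Species E: 1 + (0.3×2 + 0.53×1 + 0.17×1) = 2.3
Species F: 1 + (0.54×2 + 0.46×1) = 2.54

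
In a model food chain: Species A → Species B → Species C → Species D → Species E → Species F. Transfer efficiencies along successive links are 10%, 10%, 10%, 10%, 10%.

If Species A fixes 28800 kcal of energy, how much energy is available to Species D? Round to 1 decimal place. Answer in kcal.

Species B: 28800 × 0.1 = 2880 kcal
Species C: 2880 × 0.1 = 288 kcal
Species D: 288 × 0.1 = 28.8 kcal

28.8 kcal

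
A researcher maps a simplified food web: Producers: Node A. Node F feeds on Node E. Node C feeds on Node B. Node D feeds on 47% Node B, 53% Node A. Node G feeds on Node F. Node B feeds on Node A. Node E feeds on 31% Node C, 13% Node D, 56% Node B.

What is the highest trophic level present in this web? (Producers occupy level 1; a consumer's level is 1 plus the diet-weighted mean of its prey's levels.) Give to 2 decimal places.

5.37

Node B: 1 + 1 = 2
Node C: 1 + 2 = 3
Node D: 1 + (0.47×2 + 0.53×1) = 2.47
Node E: 1 + (0.31×3 + 0.13×2.47 + 0.56×2) = 3.3711
Node F: 1 + 3.3711 = 4.3711
Node G: 1 + 4.3711 = 5.3711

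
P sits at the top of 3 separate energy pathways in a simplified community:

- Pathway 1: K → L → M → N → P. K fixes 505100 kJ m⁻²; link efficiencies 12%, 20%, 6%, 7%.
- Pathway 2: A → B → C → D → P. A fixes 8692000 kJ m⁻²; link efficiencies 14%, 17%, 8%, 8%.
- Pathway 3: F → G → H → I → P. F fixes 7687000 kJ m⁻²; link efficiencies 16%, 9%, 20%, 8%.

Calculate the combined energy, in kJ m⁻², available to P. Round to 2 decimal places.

Pathway 1: 505100 × 0.12 × 0.2 × 0.06 × 0.07 = 50.91408 kJ m⁻²
Pathway 2: 8692000 × 0.14 × 0.17 × 0.08 × 0.08 = 1323.96544 kJ m⁻²
Pathway 3: 7687000 × 0.16 × 0.09 × 0.2 × 0.08 = 1771.0848 kJ m⁻²
Total at P: 50.91408 + 1323.96544 + 1771.0848 = 3145.96432 kJ m⁻²

3145.96 kJ m⁻²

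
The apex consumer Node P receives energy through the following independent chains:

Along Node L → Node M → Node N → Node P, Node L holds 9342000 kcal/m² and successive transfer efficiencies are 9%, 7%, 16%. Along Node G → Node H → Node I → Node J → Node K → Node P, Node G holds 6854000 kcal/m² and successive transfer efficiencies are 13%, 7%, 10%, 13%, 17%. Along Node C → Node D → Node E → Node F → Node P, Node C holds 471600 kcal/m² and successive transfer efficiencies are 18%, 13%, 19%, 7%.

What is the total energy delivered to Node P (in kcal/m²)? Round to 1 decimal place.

Via Node L: 9342000 × 0.09 × 0.07 × 0.16 = 9416.736 kcal/m²
Via Node G: 6854000 × 0.13 × 0.07 × 0.1 × 0.13 × 0.17 = 137.840794 kcal/m²
Via Node C: 471600 × 0.18 × 0.13 × 0.19 × 0.07 = 146.771352 kcal/m²
Total at Node P: 9416.736 + 137.840794 + 146.771352 = 9701.348146 kcal/m²

9701.3 kcal/m²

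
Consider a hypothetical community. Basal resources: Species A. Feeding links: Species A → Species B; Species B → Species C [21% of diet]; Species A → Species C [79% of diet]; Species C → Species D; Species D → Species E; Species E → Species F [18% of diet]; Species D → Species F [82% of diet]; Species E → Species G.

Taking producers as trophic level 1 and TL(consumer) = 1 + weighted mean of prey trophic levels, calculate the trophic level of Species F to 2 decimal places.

Species B: 1 + 1 = 2
Species C: 1 + (0.21×2 + 0.79×1) = 2.21
Species D: 1 + 2.21 = 3.21
Species E: 1 + 3.21 = 4.21
Species F: 1 + (0.18×4.21 + 0.82×3.21) = 4.39
Species G: 1 + 4.21 = 5.21

4.39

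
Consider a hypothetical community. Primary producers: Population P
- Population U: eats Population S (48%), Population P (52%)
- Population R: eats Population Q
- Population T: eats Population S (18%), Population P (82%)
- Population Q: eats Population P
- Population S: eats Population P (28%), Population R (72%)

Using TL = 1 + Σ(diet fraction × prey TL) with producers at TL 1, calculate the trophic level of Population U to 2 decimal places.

Population Q: 1 + 1 = 2
Population R: 1 + 2 = 3
Population S: 1 + (0.28×1 + 0.72×3) = 3.44
Population T: 1 + (0.18×3.44 + 0.82×1) = 2.4392
Population U: 1 + (0.48×3.44 + 0.52×1) = 3.1712

3.17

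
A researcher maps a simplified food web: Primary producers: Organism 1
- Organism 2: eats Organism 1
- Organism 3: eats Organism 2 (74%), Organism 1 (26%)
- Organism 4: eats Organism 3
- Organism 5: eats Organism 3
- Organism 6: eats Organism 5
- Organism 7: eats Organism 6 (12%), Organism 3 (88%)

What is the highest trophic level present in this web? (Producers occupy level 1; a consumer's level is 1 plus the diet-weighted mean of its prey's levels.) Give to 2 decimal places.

4.74

Organism 2: 1 + 1 = 2
Organism 3: 1 + (0.74×2 + 0.26×1) = 2.74
Organism 4: 1 + 2.74 = 3.74
Organism 5: 1 + 2.74 = 3.74
Organism 6: 1 + 3.74 = 4.74
Organism 7: 1 + (0.12×4.74 + 0.88×2.74) = 3.98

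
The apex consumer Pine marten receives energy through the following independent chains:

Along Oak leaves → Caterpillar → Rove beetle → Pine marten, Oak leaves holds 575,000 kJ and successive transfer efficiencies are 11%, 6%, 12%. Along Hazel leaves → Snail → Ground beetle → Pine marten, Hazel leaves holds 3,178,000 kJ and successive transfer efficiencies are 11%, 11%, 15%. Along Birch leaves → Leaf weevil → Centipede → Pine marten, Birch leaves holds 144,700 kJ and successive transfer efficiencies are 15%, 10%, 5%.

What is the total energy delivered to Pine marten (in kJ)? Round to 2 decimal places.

Via Oak leaves: 575000 × 0.11 × 0.06 × 0.12 = 455.4 kJ
Via Hazel leaves: 3178000 × 0.11 × 0.11 × 0.15 = 5768.07 kJ
Via Birch leaves: 144700 × 0.15 × 0.1 × 0.05 = 108.525 kJ
Total at Pine marten: 455.4 + 5768.07 + 108.525 = 6331.995 kJ

6332.00 kJ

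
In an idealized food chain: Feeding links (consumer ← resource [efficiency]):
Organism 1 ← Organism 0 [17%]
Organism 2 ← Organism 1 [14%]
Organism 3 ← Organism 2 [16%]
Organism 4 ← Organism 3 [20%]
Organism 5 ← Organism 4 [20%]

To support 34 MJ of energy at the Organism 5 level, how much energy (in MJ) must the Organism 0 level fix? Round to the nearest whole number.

223214 MJ

Cumulative transfer efficiency: 0.17 × 0.14 × 0.16 × 0.2 × 0.2 = 0.00015232
Organism 0 energy = 34 / 0.00015232 = 223214 MJ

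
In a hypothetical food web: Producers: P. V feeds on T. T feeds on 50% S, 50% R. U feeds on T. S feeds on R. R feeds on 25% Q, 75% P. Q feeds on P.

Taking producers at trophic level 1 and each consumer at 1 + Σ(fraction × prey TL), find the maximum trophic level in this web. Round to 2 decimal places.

4.75

Q: 1 + 1 = 2
R: 1 + (0.25×2 + 0.75×1) = 2.25
S: 1 + 2.25 = 3.25
T: 1 + (0.5×3.25 + 0.5×2.25) = 3.75
U: 1 + 3.75 = 4.75
V: 1 + 3.75 = 4.75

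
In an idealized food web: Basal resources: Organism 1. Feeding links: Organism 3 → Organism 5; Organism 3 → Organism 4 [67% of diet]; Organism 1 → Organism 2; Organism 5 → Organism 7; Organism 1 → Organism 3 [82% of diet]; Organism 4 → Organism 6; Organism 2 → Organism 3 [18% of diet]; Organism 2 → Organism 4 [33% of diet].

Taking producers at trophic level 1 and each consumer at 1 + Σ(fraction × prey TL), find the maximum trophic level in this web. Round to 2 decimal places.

4.18

Organism 2: 1 + 1 = 2
Organism 3: 1 + (0.18×2 + 0.82×1) = 2.18
Organism 4: 1 + (0.33×2 + 0.67×2.18) = 3.1206
Organism 5: 1 + 2.18 = 3.18
Organism 6: 1 + 3.1206 = 4.1206
Organism 7: 1 + 3.18 = 4.18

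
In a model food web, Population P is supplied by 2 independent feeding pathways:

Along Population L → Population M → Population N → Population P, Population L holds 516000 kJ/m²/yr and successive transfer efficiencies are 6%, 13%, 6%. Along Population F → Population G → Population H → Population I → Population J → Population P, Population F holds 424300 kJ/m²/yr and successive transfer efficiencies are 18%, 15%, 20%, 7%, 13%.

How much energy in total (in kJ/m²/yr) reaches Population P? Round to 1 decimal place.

262.3 kJ/m²/yr

Via Population L: 516000 × 0.06 × 0.13 × 0.06 = 241.488 kJ/m²/yr
Via Population F: 424300 × 0.18 × 0.15 × 0.2 × 0.07 × 0.13 = 20.850102 kJ/m²/yr
Total at Population P: 241.488 + 20.850102 = 262.338102 kJ/m²/yr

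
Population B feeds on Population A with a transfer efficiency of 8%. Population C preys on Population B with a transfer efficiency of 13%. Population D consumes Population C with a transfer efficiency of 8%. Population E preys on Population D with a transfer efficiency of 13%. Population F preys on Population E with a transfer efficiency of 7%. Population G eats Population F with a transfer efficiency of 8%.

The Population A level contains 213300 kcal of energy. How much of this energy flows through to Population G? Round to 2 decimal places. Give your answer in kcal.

0.13 kcal

Population B: 213300 × 0.08 = 17064 kcal
Population C: 17064 × 0.13 = 2218.32 kcal
Population D: 2218.32 × 0.08 = 177.4656 kcal
Population E: 177.4656 × 0.13 = 23.070528 kcal
Population F: 23.070528 × 0.07 = 1.61493696 kcal
Population G: 1.61493696 × 0.08 = 0.1291949568 kcal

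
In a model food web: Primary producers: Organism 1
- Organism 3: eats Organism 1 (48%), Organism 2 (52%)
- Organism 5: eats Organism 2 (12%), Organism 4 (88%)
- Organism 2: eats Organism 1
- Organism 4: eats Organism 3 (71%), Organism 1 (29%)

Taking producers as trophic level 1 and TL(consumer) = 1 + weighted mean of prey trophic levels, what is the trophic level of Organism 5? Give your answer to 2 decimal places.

Organism 2: 1 + 1 = 2
Organism 3: 1 + (0.48×1 + 0.52×2) = 2.52
Organism 4: 1 + (0.71×2.52 + 0.29×1) = 3.0792
Organism 5: 1 + (0.12×2 + 0.88×3.0792) = 3.949696

3.95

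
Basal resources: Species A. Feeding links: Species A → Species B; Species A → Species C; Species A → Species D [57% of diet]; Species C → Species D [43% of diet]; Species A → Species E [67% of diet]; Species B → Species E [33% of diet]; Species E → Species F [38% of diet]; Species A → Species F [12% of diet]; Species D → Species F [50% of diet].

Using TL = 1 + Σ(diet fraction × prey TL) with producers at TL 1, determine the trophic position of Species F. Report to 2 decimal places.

3.22

Species B: 1 + 1 = 2
Species C: 1 + 1 = 2
Species D: 1 + (0.57×1 + 0.43×2) = 2.43
Species E: 1 + (0.67×1 + 0.33×2) = 2.33
Species F: 1 + (0.38×2.33 + 0.12×1 + 0.5×2.43) = 3.2204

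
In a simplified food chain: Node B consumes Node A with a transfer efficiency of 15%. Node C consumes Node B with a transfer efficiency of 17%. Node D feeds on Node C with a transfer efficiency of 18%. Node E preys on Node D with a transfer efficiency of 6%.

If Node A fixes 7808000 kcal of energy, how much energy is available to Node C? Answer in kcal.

199104 kcal

Node B: 7808000 × 0.15 = 1171200 kcal
Node C: 1171200 × 0.17 = 199104 kcal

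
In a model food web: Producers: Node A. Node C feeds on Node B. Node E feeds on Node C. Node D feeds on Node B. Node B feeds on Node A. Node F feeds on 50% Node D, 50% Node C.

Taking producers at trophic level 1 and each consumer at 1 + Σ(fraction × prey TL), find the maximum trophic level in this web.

Node B: 1 + 1 = 2
Node C: 1 + 2 = 3
Node D: 1 + 2 = 3
Node E: 1 + 3 = 4
Node F: 1 + (0.5×3 + 0.5×3) = 4

4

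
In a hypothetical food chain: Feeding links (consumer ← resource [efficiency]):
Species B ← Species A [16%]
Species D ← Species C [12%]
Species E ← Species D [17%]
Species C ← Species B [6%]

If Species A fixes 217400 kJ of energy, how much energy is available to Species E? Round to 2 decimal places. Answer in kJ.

Species B: 217400 × 0.16 = 34784 kJ
Species C: 34784 × 0.06 = 2087.04 kJ
Species D: 2087.04 × 0.12 = 250.4448 kJ
Species E: 250.4448 × 0.17 = 42.575616 kJ

42.58 kJ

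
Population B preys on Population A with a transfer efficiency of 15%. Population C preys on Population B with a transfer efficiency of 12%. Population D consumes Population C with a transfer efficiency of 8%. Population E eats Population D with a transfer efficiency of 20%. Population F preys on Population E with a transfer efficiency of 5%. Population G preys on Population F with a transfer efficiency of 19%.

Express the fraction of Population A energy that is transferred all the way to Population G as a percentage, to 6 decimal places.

Product of link efficiencies: 0.15 × 0.12 × 0.08 × 0.2 × 0.05 × 0.19 = 0.000002736
As a percentage: 0.000002736 × 100 = 0.000274%

0.000274%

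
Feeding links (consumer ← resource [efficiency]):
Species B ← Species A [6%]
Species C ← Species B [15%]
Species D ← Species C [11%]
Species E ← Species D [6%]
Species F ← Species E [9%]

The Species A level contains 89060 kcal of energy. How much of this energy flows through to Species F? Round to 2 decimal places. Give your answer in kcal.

Species B: 89060 × 0.06 = 5343.6 kcal
Species C: 5343.6 × 0.15 = 801.54 kcal
Species D: 801.54 × 0.11 = 88.1694 kcal
Species E: 88.1694 × 0.06 = 5.290164 kcal
Species F: 5.290164 × 0.09 = 0.47611476 kcal

0.48 kcal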